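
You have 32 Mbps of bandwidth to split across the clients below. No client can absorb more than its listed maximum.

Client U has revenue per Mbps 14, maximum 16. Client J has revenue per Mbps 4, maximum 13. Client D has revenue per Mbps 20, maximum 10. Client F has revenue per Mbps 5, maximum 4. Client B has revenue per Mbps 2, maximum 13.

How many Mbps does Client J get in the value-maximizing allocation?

2

Order the clients by revenue per Mbps: Client D 20 > Client U 14 > Client F 5 > Client J 4 > Client B 2.
Client D takes 10 to reach its cap of 10 — 22 left.
Client U: +16 to 16 (cap) — 6 left.
Client F: +4 to 4 (cap) — 2 left.
Client J: +2 (room for 13) → 2. Pool exhausted.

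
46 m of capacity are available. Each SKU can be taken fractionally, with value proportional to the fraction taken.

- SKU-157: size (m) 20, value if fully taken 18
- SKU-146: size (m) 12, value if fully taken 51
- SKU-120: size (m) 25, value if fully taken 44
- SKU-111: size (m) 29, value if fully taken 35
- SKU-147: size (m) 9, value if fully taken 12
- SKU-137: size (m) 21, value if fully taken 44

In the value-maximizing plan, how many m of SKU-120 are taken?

13

Best value per unit of size first: SKU-146 51/12≈4.25, SKU-137 44/21≈2.1, SKU-120 44/25≈1.76, SKU-147 12/9≈1.33, SKU-111 35/29≈1.21, SKU-157 18/20≈0.9.
All 12 m of SKU-146 fit (value 51) → 34 remain.
Take all of SKU-137 (21 m, value 44) → 13 m left.
Fill the last 13 m with part of SKU-120: 13/25 of it earns 22.88.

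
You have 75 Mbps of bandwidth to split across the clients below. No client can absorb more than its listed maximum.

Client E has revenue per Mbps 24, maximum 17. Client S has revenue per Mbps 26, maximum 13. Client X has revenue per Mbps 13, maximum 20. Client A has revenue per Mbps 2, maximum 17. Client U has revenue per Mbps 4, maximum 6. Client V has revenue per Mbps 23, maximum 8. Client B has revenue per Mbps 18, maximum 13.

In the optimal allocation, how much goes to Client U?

Rank by revenue per Mbps: Client S 26 > Client E 24 > Client V 23 > Client B 18 > Client X 13 > Client U 4 > Client A 2.
Client S takes 13 to reach its cap of 13 — 62 left.
Give Client E 17 to hit its cap of 17 — 45 left.
Client V: +8 to 8 (cap) — 37 left.
Client B: +13 to 13 (cap) — 24 left.
Client X takes 20 to reach its cap of 20 — 4 left.
Client U has room for 6 but only 4 remain, so it gets 4.

4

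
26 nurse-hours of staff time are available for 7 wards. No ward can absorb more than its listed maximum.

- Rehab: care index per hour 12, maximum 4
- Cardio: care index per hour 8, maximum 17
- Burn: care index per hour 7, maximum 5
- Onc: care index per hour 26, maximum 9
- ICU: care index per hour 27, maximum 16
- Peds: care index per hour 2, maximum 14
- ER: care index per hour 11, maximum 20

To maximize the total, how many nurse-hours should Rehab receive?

Highest care index per hour first: ICU 27 > Onc 26 > Rehab 12 > ER 11 > Cardio 8 > Burn 7 > Peds 2.
Give ICU 16 to hit its cap of 16 ; 10 left.
Onc: +9 to 9 (cap) ; 1 left.
Only 1 left; Rehab takes them to reach 1.

1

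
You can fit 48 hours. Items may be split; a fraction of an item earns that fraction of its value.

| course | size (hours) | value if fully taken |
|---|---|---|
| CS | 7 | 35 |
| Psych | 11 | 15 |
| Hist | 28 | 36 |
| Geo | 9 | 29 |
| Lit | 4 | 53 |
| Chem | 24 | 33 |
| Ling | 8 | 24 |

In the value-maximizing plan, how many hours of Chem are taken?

Sort by value density: Lit 53/4≈13.2, CS 35/7≈5, Geo 29/9≈3.22, Ling 24/8≈3, Chem 33/24≈1.38, Psych 15/11≈1.36, Hist 36/28≈1.29.
Take all of Lit (4 hours, value 53) — 44 hours left.
All 7 hours of CS fit (value 35) — 37 remain.
Take all of Geo (9 hours, value 29) — 28 hours left.
Take all of Ling (8 hours, value 24) — 20 hours left.
20 hours left: a 20/24 share of Chem gives 33×20/24 = 27.5.

20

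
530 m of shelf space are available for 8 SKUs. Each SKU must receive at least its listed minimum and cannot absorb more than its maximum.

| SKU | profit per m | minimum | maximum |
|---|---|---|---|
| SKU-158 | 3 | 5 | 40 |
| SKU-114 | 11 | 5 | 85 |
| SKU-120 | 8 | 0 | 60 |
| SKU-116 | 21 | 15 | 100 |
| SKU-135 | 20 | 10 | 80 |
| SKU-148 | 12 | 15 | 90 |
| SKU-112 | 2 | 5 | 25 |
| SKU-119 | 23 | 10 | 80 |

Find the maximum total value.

Meeting every minimum uses 5+5+0+15+10+15+5+10 = 65 m, leaving 465.
Rank by profit per m: SKU-119 23 > SKU-116 21 > SKU-135 20 > SKU-148 12 > SKU-114 11 > SKU-120 8 > SKU-158 3 > SKU-112 2.
SKU-119 takes 70 more to reach its cap of 80 ; 395 left.
Give SKU-116 85 more to hit its cap of 100 ; 310 left.
Give SKU-135 70 more to hit its cap of 80 ; 240 left.
SKU-148: +75 to 90 (cap) ; 165 left.
SKU-114 takes 80 more to reach its cap of 85 ; 85 left.
SKU-120: +60 to 60 (cap) ; 25 left.
SKU-158 has room for 35 more but only 25 remain, so it gets 30.
Total = 3×30 + 11×85 + 8×60 + 21×100 + 20×80 + 12×90 + 2×5 + 23×80 = 8135.

8135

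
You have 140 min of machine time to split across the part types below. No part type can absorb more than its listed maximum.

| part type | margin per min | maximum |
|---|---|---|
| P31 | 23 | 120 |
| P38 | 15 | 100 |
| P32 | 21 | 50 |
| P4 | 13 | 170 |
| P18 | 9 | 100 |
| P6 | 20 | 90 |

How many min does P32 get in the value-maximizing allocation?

Order the part types by margin per min: P31 23 > P32 21 > P6 20 > P38 15 > P4 13 > P18 9.
P31 takes 120 to reach its cap of 120 — 20 left.
Only 20 left; P32 takes them to reach 20.

20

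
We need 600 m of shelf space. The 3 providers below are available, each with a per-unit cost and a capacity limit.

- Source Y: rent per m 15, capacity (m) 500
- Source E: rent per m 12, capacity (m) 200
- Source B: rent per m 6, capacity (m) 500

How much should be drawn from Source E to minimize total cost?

100

Fill from the cheapest provider first.
Source B (6): use full 500 — 100 m to go.
Source E at 12: take 100 of its 200 — requirement met.
Source Y: unused.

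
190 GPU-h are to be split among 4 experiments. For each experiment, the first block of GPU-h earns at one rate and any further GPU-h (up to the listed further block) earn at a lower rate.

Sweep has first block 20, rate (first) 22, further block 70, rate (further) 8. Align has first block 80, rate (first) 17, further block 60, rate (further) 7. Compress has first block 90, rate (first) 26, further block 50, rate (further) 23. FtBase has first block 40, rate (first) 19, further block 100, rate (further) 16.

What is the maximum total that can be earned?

Order all 8 blocks by rate: Compress/tier1 26 > Compress/tier2 23 > Sweep/tier1 22 > FtBase/tier1 19 > Align/tier1 17 > FtBase/tier2 16 > Sweep/tier2 8 > Align/tier2 7.
Compress tier1 at 26: fill all 90 → 100 left.
Compress tier2 at 23: fill all 50 → 50 left.
Fill Sweep tier1 block (20 at 22) → 30 left.
30 remain; put them into FtBase tier1 at 19.
Total = 26×90 + 23×50 + 22×20 + 19×30 = 4500.

4500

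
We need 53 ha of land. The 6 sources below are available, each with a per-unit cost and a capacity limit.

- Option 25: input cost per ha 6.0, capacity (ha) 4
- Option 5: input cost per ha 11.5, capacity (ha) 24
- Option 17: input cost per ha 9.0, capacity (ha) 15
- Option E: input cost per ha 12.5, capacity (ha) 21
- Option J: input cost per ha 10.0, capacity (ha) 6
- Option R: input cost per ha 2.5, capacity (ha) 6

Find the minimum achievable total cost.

Use sources in increasing cost order.
Option R at 2.5: take all 6 ha — 47 still needed.
Option 25 (6.0): use full 4 — 43 ha to go.
Take 15 from Option 17 at 9.0 — need 28 more.
Option J (10.0): use full 6 — 22 ha to go.
Option 5 at 11.5: take 22 of its 24 — requirement met.
Option E: unused.
Cost = 6×2.5 + 4×6.0 + 15×9.0 + 6×10.0 + 22×11.5 = 487.

487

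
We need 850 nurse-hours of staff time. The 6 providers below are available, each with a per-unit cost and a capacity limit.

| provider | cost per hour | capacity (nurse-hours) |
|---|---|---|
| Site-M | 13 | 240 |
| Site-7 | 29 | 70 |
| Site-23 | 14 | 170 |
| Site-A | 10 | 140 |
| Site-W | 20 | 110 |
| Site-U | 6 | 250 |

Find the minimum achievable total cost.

Fill from the cheapest provider first.
Take 250 from Site-U at 6 ; need 600 more.
Take 140 from Site-A at 10 ; need 460 more.
Site-M at 13: take all 240 nurse-hours ; 220 still needed.
Take 170 from Site-23 at 14 ; need 50 more.
Site-W at 20: take 50 of its 110 ; requirement met.
Site-7: unused.
Cost = 250×6 + 140×10 + 240×13 + 170×14 + 50×20 = 9400.

9400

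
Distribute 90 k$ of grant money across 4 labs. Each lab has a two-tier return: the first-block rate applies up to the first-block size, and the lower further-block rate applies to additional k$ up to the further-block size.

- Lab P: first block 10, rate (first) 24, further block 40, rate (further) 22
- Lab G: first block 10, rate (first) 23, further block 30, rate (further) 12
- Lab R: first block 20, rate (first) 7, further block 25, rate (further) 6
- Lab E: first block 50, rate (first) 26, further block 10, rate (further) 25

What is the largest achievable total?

2240

Order all 8 blocks by rate: Lab E/T1 26 > Lab E/T2 25 > Lab P/T1 24 > Lab G/T1 23 > Lab P/T2 22 > Lab G/T2 12 > Lab R/T1 7 > Lab R/T2 6.
Lab E T1 at 26: fill all 50 ; 40 left.
Lab E/T2 (25): +10 ; 30 left.
Lab P T1 at 24: fill all 10 ; 20 left.
Lab G T1 at 23: fill all 10 ; 10 left.
Lab P T2 at 22: only 10 left, fill 10.
Total = 26×50 + 25×10 + 24×10 + 23×10 + 22×10 = 2240.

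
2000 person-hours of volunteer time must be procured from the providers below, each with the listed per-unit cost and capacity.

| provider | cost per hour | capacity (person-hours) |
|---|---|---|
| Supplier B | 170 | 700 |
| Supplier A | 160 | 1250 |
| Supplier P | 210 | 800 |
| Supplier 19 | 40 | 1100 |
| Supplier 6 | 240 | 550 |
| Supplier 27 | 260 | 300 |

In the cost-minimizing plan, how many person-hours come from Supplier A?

Cheapest first:
Supplier 19 at 40: take all 1100 person-hours — 900 still needed.
Supplier A at 160: take 900 of its 1250 — requirement met.
Supplier B, Supplier P, Supplier 6, Supplier 27: unused.

900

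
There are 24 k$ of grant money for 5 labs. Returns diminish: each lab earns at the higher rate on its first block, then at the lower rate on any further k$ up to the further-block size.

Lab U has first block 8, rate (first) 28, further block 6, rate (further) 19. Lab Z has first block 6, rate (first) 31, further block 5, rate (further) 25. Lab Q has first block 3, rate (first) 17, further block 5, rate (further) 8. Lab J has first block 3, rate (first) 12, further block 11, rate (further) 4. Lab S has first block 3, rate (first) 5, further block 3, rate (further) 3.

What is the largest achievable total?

630

Treat each block as its own option and order by rate: Lab Z/first 31 > Lab U/first 28 > Lab Z/second 25 > Lab U/second 19 > Lab Q/first 17 > Lab J/first 12 > Lab Q/second 8 > Lab S/first 5 > Lab J/second 4 > Lab S/second 3.
Fill Lab Z first block (6 at 31) — 18 left.
Lab U first at 28: fill all 8 — 10 left.
Fill Lab Z second block (5 at 25) — 5 left.
Lab U/second: +5 of 6 at 19; pool empty.
Total = 31×6 + 28×8 + 25×5 + 19×5 = 630.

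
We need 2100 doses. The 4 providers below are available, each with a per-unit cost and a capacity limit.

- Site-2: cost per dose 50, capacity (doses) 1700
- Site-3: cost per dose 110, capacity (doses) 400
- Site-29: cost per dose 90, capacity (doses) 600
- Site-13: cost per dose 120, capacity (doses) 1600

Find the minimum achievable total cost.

121000

Use providers in increasing cost order.
Take 1700 from Site-2 at 50 — need 400 more.
Take 400 from Site-29 at 90 to finish.
Site-3, Site-13: unused.
Cost = 1700×50 + 400×90 = 121000.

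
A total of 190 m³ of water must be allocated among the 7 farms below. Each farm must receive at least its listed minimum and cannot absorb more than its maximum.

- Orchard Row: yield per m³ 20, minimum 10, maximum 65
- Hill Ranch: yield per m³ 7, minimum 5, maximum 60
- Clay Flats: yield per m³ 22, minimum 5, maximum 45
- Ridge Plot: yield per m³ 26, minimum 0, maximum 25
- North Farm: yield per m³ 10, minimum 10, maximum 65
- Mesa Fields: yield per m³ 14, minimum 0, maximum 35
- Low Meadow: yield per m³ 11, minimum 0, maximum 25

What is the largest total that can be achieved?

3620

Meeting every minimum uses 10+5+5+0+10+0+0 = 30 m³, leaving 160.
Highest yield per m³ first: Ridge Plot 26 > Clay Flats 22 > Orchard Row 20 > Mesa Fields 14 > Low Meadow 11 > North Farm 10 > Hill Ranch 7.
Ridge Plot takes 25 more to reach its cap of 25 → 135 left.
Clay Flats takes 40 more to reach its cap of 45 → 95 left.
Give Orchard Row 55 more to hit its cap of 65 → 40 left.
Mesa Fields: +35 to 35 (cap) → 5 left.
Low Meadow has room for 25 more but only 5 remain, so it gets 5.
Total = 20×65 + 7×5 + 22×45 + 26×25 + 10×10 + 14×35 + 11×5 = 3620.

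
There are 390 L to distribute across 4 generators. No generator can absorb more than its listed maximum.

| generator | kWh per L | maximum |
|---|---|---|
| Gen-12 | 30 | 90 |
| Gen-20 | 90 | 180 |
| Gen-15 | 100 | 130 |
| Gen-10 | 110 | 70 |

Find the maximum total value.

Rank by kWh per L: Gen-10 110 > Gen-15 100 > Gen-20 90 > Gen-12 30.
Gen-10: +70 to 70 (cap) — 320 left.
Gen-15: +130 to 130 (cap) — 190 left.
Gen-20: +180 to 180 (cap) — 10 left.
Gen-12: +10 (room for 90) → 10. Pool exhausted.
Total = 30×10 + 90×180 + 100×130 + 110×70 = 37200.

37200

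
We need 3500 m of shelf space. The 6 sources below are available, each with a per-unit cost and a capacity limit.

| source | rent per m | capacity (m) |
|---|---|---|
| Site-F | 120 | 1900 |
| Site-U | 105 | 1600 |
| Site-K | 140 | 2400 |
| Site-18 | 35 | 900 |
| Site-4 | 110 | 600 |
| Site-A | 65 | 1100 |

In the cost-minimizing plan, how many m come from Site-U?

Cheapest first:
Take 900 from Site-18 at 35 — need 2600 more.
Site-A at 65: take all 1100 m — 1500 still needed.
Take 1500 from Site-U at 105 to finish.
Site-4, Site-F, Site-K: unused.

1500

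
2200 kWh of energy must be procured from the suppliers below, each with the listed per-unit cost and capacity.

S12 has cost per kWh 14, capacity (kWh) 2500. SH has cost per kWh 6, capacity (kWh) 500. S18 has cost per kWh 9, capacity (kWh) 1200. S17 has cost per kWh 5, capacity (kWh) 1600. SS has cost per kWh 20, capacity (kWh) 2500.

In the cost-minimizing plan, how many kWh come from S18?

Use suppliers in increasing cost order.
S17 (5): use full 1600 ; 600 kWh to go.
SH at 6: take all 500 kWh ; 100 still needed.
S18 at 9: take 100 of its 1200 ; requirement met.
S12, SS: unused.

100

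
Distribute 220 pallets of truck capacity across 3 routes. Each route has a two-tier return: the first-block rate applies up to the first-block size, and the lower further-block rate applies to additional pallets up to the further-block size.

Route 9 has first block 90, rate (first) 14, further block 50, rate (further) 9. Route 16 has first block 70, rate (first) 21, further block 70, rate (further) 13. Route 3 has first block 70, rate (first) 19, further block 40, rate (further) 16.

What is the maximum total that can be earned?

4000

Rank every tier by rate: Route 16/T1 21 > Route 3/T1 19 > Route 3/T2 16 > Route 9/T1 14 > Route 16/T2 13 > Route 9/T2 9.
Route 16 T1 at 21: fill all 70 — 150 left.
Fill Route 3 T1 block (70 at 19) — 80 left.
Route 3/T2 (16): +40 — 40 left.
Route 9 T1 at 14: only 40 left, fill 40.
Total = 21×70 + 19×70 + 16×40 + 14×40 = 4000.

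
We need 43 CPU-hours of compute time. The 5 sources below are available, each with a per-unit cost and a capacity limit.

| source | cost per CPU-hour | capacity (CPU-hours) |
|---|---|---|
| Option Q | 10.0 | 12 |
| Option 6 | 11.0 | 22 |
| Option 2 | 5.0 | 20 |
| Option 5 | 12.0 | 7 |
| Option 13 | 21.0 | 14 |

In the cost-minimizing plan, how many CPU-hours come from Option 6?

Use sources in increasing cost order.
Option 2 at 5.0: take all 20 CPU-hours — 23 still needed.
Option Q (10.0): use full 12 — 11 CPU-hours to go.
Option 6 (11.0): take the remaining 11 — done.
Option 5, Option 13: unused.

11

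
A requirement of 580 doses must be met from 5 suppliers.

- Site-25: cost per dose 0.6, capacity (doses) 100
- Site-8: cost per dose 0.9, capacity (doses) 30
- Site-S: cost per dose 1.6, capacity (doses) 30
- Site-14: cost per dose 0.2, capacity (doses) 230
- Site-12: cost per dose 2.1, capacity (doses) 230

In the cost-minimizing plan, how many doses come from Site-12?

190

Fill from the cheapest supplier first.
Take 230 from Site-14 at 0.2 — need 350 more.
Take 100 from Site-25 at 0.6 — need 250 more.
Site-8 (0.9): use full 30 — 220 doses to go.
Take 30 from Site-S at 1.6 — need 190 more.
Site-12 at 2.1: take 190 of its 230 — requirement met.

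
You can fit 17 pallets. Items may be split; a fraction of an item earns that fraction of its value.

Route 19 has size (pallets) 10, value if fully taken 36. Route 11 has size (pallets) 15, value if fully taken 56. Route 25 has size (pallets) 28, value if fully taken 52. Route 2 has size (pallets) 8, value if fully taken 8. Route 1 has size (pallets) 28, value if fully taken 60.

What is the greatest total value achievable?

63.2

Sort by value density: Route 11 56/15≈3.73, Route 19 36/10≈3.6, Route 1 60/28≈2.14, Route 25 52/28≈1.86, Route 2 8/8≈1.
All 15 pallets of Route 11 fit (value 56) — 2 remain.
2 pallets left: a 2/10 share of Route 19 gives 36×2/10 = 7.2.
Total value = 63.2.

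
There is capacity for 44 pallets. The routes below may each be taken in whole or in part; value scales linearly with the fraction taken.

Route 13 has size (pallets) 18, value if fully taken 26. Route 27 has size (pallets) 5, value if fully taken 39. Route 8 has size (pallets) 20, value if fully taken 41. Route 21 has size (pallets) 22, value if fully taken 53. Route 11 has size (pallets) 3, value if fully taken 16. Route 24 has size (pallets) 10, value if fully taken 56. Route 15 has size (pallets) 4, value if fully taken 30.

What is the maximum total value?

194

Rank by value-to-size ratio: Route 27 39/5≈7.8, Route 15 30/4≈7.5, Route 24 56/10≈5.6, Route 11 16/3≈5.33, Route 21 53/22≈2.41, Route 8 41/20≈2.05, Route 13 26/18≈1.44.
All 5 pallets of Route 27 fit (value 39) — 39 remain.
Take all of Route 15 (4 pallets, value 30) — 35 pallets left.
Take all of Route 24 (10 pallets, value 56) — 25 pallets left.
Take all of Route 11 (3 pallets, value 16) — 22 pallets left.
All 22 pallets of Route 21 fit (value 53) — 0 remain.
Total value = 194.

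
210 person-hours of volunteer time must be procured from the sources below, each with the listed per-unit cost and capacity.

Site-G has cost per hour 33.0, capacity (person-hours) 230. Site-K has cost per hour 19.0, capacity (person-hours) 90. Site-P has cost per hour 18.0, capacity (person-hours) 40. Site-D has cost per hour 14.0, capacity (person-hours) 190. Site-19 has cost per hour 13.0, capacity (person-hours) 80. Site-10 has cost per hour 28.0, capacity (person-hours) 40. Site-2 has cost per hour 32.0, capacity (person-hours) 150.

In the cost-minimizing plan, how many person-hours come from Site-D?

130

Fill from the cheapest source first.
Site-19 (13.0): use full 80 ; 130 person-hours to go.
Site-D (14.0): take the remaining 130 ; done.
Site-P, Site-K, Site-10, Site-2, Site-G: unused.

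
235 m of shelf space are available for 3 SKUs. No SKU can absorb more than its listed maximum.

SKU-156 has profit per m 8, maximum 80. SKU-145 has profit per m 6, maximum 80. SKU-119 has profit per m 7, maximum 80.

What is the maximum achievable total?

Rank by profit per m: SKU-156 8 > SKU-119 7 > SKU-145 6.
SKU-156: +80 to 80 (cap) — 155 left.
Give SKU-119 80 to hit its cap of 80 — 75 left.
SKU-145: +75 (room for 80) → 75. Pool exhausted.
Total = 8×80 + 6×75 + 7×80 = 1650.

1650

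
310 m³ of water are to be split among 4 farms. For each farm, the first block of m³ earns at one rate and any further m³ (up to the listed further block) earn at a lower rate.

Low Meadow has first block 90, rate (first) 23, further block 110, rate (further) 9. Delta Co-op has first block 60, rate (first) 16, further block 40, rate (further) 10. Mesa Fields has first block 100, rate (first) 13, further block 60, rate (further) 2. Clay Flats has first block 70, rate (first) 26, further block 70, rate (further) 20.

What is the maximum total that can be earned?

6510

Treat each block as its own option and order by rate: Clay Flats/T1 26 > Low Meadow/T1 23 > Clay Flats/T2 20 > Delta Co-op/T1 16 > Mesa Fields/T1 13 > Delta Co-op/T2 10 > Low Meadow/T2 9 > Mesa Fields/T2 2.
Clay Flats/T1 (26): +70 ; 240 left.
Low Meadow T1 at 23: fill all 90 ; 150 left.
Clay Flats/T2 (20): +70 ; 80 left.
Delta Co-op/T1 (16): +60 ; 20 left.
Mesa Fields/T1: +20 of 100 at 13; pool empty.
Total = 26×70 + 23×90 + 20×70 + 16×60 + 13×20 = 6510.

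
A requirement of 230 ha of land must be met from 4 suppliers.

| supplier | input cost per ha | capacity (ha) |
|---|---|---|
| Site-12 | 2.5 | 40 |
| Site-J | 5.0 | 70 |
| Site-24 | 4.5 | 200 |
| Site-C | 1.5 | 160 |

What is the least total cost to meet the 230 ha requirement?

475

Use suppliers in increasing cost order.
Site-C at 1.5: take all 160 ha ; 70 still needed.
Site-12 at 2.5: take all 40 ha ; 30 still needed.
Site-24 at 4.5: take 30 of its 200 ; requirement met.
Site-J: unused.
Cost = 160×1.5 + 40×2.5 + 30×4.5 = 475.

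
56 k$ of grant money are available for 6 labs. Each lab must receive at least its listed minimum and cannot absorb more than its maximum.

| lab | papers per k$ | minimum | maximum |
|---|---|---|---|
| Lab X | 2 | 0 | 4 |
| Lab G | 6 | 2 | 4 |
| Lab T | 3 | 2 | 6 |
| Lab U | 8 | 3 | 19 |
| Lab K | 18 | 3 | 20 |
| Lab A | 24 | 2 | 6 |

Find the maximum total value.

700

Meeting every minimum uses 0+2+2+3+3+2 = 12 k$, leaving 44.
Rank by papers per k$: Lab A 24 > Lab K 18 > Lab U 8 > Lab G 6 > Lab T 3 > Lab X 2.
Lab A takes 4 more to reach its cap of 6 ; 40 left.
Give Lab K 17 more to hit its cap of 20 ; 23 left.
Lab U: +16 to 19 (cap) ; 7 left.
Give Lab G 2 more to hit its cap of 4 ; 5 left.
Lab T: +4 to 6 (cap) ; 1 left.
Only 1 left; Lab X takes them to reach 1.
Total = 2×1 + 6×4 + 3×6 + 8×19 + 18×20 + 24×6 = 700.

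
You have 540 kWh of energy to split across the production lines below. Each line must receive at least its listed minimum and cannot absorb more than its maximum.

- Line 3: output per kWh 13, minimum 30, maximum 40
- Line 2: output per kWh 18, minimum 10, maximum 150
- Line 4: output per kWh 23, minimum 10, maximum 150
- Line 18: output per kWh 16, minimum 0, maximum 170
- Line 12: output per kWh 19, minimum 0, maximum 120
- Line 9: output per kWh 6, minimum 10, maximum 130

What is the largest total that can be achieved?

10160

Meeting every minimum uses 30+10+10+0+0+10 = 60 kWh, leaving 480.
Highest output per kWh first: Line 4 23 > Line 12 19 > Line 2 18 > Line 18 16 > Line 3 13 > Line 9 6.
Give Line 4 140 more to hit its cap of 150 → 340 left.
Give Line 12 120 more to hit its cap of 120 → 220 left.
Give Line 2 140 more to hit its cap of 150 → 80 left.
Only 80 left; Line 18 takes them to reach 80.
Total = 13×30 + 18×150 + 23×150 + 16×80 + 19×120 + 6×10 = 10160.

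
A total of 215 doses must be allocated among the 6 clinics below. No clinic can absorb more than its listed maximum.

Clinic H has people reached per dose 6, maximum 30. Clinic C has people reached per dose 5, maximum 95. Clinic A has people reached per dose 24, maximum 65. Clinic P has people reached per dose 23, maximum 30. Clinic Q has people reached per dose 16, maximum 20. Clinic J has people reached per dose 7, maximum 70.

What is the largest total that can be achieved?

3240

Rank by people reached per dose: Clinic A 24 > Clinic P 23 > Clinic Q 16 > Clinic J 7 > Clinic H 6 > Clinic C 5.
Give Clinic A 65 to hit its cap of 65 — 150 left.
Clinic P takes 30 to reach its cap of 30 — 120 left.
Clinic Q: +20 to 20 (cap) — 100 left.
Clinic J takes 70 to reach its cap of 70 — 30 left.
Give Clinic H 30 to hit its cap of 30 — 0 left.
Total = 6×30 + 24×65 + 23×30 + 16×20 + 7×70 = 3240.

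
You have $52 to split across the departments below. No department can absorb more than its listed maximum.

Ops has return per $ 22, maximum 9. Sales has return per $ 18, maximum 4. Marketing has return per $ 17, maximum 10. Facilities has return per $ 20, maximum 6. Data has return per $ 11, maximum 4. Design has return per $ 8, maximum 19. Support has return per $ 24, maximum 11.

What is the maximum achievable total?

932

Rank by return per $: Support 24 > Ops 22 > Facilities 20 > Sales 18 > Marketing 17 > Data 11 > Design 8.
Support takes 11 to reach its cap of 11 ; 41 left.
Give Ops 9 to hit its cap of 9 ; 32 left.
Facilities: +6 to 6 (cap) ; 26 left.
Sales takes 4 to reach its cap of 4 ; 22 left.
Marketing: +10 to 10 (cap) ; 12 left.
Give Data 4 to hit its cap of 4 ; 8 left.
Design has room for 19 but only 8 remain, so it gets 8.
Total = 22×9 + 18×4 + 17×10 + 20×6 + 11×4 + 8×8 + 24×11 = 932.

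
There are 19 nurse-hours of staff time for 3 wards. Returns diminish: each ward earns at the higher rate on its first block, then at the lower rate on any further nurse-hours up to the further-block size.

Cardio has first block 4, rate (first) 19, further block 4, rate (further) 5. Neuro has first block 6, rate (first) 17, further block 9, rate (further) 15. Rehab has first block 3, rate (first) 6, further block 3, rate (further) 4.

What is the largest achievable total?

313

Treat each block as its own option and order by rate: Cardio/first 19 > Neuro/first 17 > Neuro/second 15 > Rehab/first 6 > Cardio/second 5 > Rehab/second 4.
Cardio/first (19): +4 → 15 left.
Neuro first at 17: fill all 6 → 9 left.
Fill Neuro second block (9 at 15) → 0 left.
Total = 19×4 + 17×6 + 15×9 = 313.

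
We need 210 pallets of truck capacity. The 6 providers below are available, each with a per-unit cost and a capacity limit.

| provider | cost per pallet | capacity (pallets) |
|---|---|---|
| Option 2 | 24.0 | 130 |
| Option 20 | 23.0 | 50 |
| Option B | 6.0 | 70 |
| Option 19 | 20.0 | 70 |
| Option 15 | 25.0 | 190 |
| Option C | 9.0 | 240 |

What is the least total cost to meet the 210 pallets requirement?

Use providers in increasing cost order.
Option B (6.0): use full 70 → 140 pallets to go.
Option C at 9.0: take 140 of its 240 → requirement met.
Option 19, Option 20, Option 2, Option 15: unused.
Cost = 70×6.0 + 140×9.0 = 1680.

1680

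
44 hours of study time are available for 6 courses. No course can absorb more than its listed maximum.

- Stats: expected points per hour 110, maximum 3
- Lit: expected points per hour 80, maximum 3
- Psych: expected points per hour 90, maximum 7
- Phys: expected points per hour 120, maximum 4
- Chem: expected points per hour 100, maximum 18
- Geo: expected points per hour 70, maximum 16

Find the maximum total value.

Rank by expected points per hour: Phys 120 > Stats 110 > Chem 100 > Psych 90 > Lit 80 > Geo 70.
Give Phys 4 to hit its cap of 4 → 40 left.
Give Stats 3 to hit its cap of 3 → 37 left.
Chem: +18 to 18 (cap) → 19 left.
Give Psych 7 to hit its cap of 7 → 12 left.
Lit: +3 to 3 (cap) → 9 left.
Only 9 left; Geo takes them to reach 9.
Total = 110×3 + 80×3 + 90×7 + 120×4 + 100×18 + 70×9 = 4110.

4110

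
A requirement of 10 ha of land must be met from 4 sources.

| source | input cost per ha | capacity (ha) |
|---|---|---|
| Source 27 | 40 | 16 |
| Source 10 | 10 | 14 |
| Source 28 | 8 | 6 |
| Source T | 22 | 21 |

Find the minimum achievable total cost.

Cheapest first:
Take 6 from Source 28 at 8 → need 4 more.
Source 10 (10): take the remaining 4 → done.
Source T, Source 27: unused.
Cost = 6×8 + 4×10 = 88.

88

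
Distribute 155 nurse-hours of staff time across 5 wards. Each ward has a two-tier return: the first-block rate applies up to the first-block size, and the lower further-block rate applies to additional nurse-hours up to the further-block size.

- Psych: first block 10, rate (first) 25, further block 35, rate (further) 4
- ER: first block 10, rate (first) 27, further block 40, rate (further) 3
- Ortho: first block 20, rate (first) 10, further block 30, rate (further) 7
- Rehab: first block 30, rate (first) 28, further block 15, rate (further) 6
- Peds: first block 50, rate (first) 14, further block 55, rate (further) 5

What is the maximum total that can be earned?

2500

Rank every tier by rate: Rehab/first 28 > ER/first 27 > Psych/first 25 > Peds/first 14 > Ortho/first 10 > Ortho/second 7 > Rehab/second 6 > Peds/second 5 > Psych/second 4 > ER/second 3.
Rehab first at 28: fill all 30 — 125 left.
Fill ER first block (10 at 27) — 115 left.
Fill Psych first block (10 at 25) — 105 left.
Fill Peds first block (50 at 14) — 55 left.
Fill Ortho first block (20 at 10) — 35 left.
Ortho/second (7): +30 — 5 left.
Rehab second at 6: only 5 left, fill 5.
Total = 28×30 + 27×10 + 25×10 + 14×50 + 10×20 + 7×30 + 6×5 = 2500.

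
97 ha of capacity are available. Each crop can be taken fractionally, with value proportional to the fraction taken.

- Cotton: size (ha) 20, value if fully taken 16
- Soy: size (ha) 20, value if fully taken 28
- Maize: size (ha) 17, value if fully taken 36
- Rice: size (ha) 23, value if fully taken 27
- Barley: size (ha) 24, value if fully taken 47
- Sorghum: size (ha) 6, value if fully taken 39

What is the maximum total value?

Sort by value density: Sorghum 39/6≈6.5, Maize 36/17≈2.12, Barley 47/24≈1.96, Soy 28/20≈1.4, Rice 27/23≈1.17, Cotton 16/20≈0.8.
All 6 ha of Sorghum fit (value 39) ; 91 remain.
Maize: take in full, 17 ha for value 36 ; 74 left.
All 24 ha of Barley fit (value 47) ; 50 remain.
All 20 ha of Soy fit (value 28) ; 30 remain.
Rice: take in full, 23 ha for value 27 ; 7 left.
Only 7 ha remain; take 7/20 of Cotton for value 16×7/20 = 5.6.
Total value = 182.6.

182.6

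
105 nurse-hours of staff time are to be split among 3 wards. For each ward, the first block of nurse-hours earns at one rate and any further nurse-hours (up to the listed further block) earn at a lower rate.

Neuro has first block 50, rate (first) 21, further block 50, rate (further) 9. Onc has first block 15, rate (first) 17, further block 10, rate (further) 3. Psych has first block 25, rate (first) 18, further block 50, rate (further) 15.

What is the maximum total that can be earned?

1980

Order all 6 blocks by rate: Neuro/T1 21 > Psych/T1 18 > Onc/T1 17 > Psych/T2 15 > Neuro/T2 9 > Onc/T2 3.
Neuro/T1 (21): +50 → 55 left.
Psych T1 at 18: fill all 25 → 30 left.
Onc T1 at 17: fill all 15 → 15 left.
Psych T2 at 15: only 15 left, fill 15.
Total = 21×50 + 18×25 + 17×15 + 15×15 = 1980.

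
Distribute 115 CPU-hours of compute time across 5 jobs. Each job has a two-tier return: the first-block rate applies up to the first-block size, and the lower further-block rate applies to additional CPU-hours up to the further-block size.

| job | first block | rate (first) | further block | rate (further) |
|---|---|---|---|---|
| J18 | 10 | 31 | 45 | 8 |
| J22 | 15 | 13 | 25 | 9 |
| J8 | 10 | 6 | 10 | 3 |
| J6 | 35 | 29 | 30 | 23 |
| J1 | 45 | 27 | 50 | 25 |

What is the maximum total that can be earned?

Treat each block as its own option and order by rate: J18/tier1 31 > J6/tier1 29 > J1/tier1 27 > J1/tier2 25 > J6/tier2 23 > J22/tier1 13 > J22/tier2 9 > J18/tier2 8 > J8/tier1 6 > J8/tier2 3.
Fill J18 tier1 block (10 at 31) ; 105 left.
J6/tier1 (29): +35 ; 70 left.
Fill J1 tier1 block (45 at 27) ; 25 left.
J1/tier2: +25 of 50 at 25; pool empty.
Total = 31×10 + 29×35 + 27×45 + 25×25 = 3165.

3165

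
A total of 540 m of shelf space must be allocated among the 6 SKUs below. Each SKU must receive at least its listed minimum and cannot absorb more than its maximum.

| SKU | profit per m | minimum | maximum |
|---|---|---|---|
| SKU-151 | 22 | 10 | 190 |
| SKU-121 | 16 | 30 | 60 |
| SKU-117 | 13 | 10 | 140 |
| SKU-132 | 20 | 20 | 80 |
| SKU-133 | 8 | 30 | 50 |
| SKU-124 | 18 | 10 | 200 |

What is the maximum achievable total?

Meeting every minimum uses 10+30+10+20+30+10 = 110 m, leaving 430.
Highest profit per m first: SKU-151 22 > SKU-132 20 > SKU-124 18 > SKU-121 16 > SKU-117 13 > SKU-133 8.
SKU-151 takes 180 more to reach its cap of 190 → 250 left.
SKU-132 takes 60 more to reach its cap of 80 → 190 left.
SKU-124: +190 to 200 (cap) → 0 left.
Total = 22×190 + 16×30 + 13×10 + 20×80 + 8×30 + 18×200 = 10230.

10230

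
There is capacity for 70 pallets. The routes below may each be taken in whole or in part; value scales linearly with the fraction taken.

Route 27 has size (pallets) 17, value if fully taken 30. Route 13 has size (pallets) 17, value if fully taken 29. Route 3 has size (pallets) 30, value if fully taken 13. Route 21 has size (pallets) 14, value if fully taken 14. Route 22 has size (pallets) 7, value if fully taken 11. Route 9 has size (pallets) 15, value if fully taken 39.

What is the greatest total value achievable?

123

Sort by value density: Route 9 39/15≈2.6, Route 27 30/17≈1.76, Route 13 29/17≈1.71, Route 22 11/7≈1.57, Route 21 14/14≈1, Route 3 13/30≈0.433.
Take all of Route 9 (15 pallets, value 39) ; 55 pallets left.
Route 27: take in full, 17 pallets for value 30 ; 38 left.
Route 13: take in full, 17 pallets for value 29 ; 21 left.
Route 22: take in full, 7 pallets for value 11 ; 14 left.
All 14 pallets of Route 21 fit (value 14) ; 0 remain.
Total value = 123.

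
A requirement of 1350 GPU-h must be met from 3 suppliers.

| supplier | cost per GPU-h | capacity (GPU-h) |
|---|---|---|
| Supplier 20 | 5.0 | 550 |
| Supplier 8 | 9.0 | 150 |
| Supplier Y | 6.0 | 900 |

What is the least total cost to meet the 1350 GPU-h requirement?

7550

Fill from the cheapest supplier first.
Supplier 20 (5.0): use full 550 → 800 GPU-h to go.
Supplier Y at 6.0: take 800 of its 900 → requirement met.
Supplier 8: unused.
Cost = 550×5.0 + 800×6.0 = 7550.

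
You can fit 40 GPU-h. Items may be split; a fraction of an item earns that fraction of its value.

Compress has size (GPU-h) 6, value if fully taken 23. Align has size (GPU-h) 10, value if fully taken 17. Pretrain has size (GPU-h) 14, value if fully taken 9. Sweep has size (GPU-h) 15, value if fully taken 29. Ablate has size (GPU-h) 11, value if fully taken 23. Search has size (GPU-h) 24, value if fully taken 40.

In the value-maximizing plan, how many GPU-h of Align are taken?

8

Best value per unit of size first: Compress 23/6≈3.83, Ablate 23/11≈2.09, Sweep 29/15≈1.93, Align 17/10≈1.7, Search 40/24≈1.67, Pretrain 9/14≈0.643.
All 6 GPU-h of Compress fit (value 23) ; 34 remain.
Ablate: take in full, 11 GPU-h for value 23 ; 23 left.
All 15 GPU-h of Sweep fit (value 29) ; 8 remain.
Fill the last 8 GPU-h with part of Align: 8/10 of it earns 13.6.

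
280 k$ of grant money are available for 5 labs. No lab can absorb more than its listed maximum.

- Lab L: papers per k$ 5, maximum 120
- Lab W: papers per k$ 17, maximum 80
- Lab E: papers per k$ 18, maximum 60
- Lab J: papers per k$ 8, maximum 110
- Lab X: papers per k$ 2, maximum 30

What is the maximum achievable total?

3470

Highest papers per k$ first: Lab E 18 > Lab W 17 > Lab J 8 > Lab L 5 > Lab X 2.
Lab E takes 60 to reach its cap of 60 → 220 left.
Lab W takes 80 to reach its cap of 80 → 140 left.
Lab J: +110 to 110 (cap) → 30 left.
Lab L has room for 120 but only 30 remain, so it gets 30.
Total = 5×30 + 17×80 + 18×60 + 8×110 = 3470.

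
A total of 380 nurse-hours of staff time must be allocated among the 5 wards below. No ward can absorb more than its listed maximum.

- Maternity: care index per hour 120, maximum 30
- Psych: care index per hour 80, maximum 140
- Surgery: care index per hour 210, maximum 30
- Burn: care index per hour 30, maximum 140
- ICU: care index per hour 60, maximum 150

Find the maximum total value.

31000

Rank by care index per hour: Surgery 210 > Maternity 120 > Psych 80 > ICU 60 > Burn 30.
Surgery takes 30 to reach its cap of 30 ; 350 left.
Maternity: +30 to 30 (cap) ; 320 left.
Give Psych 140 to hit its cap of 140 ; 180 left.
Give ICU 150 to hit its cap of 150 ; 30 left.
Burn has room for 140 but only 30 remain, so it gets 30.
Total = 120×30 + 80×140 + 210×30 + 30×30 + 60×150 = 31000.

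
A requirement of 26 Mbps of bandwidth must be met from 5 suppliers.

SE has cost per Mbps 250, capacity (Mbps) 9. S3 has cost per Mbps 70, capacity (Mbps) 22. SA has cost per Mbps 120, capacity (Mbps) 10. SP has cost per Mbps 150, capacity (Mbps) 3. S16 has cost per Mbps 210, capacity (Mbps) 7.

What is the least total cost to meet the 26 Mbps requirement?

Fill from the cheapest supplier first.
S3 at 70: take all 22 Mbps — 4 still needed.
SA at 120: take 4 of its 10 — requirement met.
SP, S16, SE: unused.
Cost = 22×70 + 4×120 = 2020.

2020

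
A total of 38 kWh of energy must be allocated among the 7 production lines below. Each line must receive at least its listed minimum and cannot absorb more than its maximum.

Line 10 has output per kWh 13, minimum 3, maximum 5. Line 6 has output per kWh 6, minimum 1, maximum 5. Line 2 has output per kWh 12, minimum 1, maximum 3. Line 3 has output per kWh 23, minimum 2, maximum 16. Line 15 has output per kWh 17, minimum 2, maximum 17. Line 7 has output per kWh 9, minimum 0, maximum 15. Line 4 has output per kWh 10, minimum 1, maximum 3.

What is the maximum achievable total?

Meeting every minimum uses 3+1+1+2+2+0+1 = 10 kWh, leaving 28.
Highest output per kWh first: Line 3 23 > Line 15 17 > Line 10 13 > Line 2 12 > Line 4 10 > Line 7 9 > Line 6 6.
Line 3 takes 14 more to reach its cap of 16 — 14 left.
Line 15: +14 (room for 15) → 16. Pool exhausted.
Total = 13×3 + 6×1 + 12×1 + 23×16 + 17×16 + 10×1 = 707.

707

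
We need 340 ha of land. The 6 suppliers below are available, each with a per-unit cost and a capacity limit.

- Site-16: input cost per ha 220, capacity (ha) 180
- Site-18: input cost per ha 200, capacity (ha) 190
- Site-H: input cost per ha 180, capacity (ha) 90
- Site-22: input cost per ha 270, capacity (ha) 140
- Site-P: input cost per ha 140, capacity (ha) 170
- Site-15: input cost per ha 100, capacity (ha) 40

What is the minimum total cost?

Cheapest first:
Site-15 (100): use full 40 ; 300 ha to go.
Site-P at 140: take all 170 ha ; 130 still needed.
Site-H at 180: take all 90 ha ; 40 still needed.
Site-18 (200): take the remaining 40 ; done.
Site-16, Site-22: unused.
Cost = 40×100 + 170×140 + 90×180 + 40×200 = 52000.

52000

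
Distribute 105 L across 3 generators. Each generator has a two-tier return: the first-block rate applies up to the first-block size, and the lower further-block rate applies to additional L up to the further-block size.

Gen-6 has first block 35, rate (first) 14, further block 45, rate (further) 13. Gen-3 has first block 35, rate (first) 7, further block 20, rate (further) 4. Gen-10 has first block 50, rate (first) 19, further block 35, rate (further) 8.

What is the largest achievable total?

Order all 6 blocks by rate: Gen-10/T1 19 > Gen-6/T1 14 > Gen-6/T2 13 > Gen-10/T2 8 > Gen-3/T1 7 > Gen-3/T2 4.
Fill Gen-10 T1 block (50 at 19) → 55 left.
Fill Gen-6 T1 block (35 at 14) → 20 left.
20 remain; put them into Gen-6 T2 at 13.
Total = 19×50 + 14×35 + 13×20 = 1700.

1700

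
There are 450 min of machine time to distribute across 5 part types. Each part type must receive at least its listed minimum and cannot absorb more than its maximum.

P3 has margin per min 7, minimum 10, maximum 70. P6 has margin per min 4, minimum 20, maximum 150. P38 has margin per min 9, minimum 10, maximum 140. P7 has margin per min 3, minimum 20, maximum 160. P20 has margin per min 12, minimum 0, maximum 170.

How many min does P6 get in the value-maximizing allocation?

Meeting every minimum uses 10+20+10+20+0 = 60 min, leaving 390.
Highest margin per min first: P20 12 > P38 9 > P3 7 > P6 4 > P7 3.
P20: +170 to 170 (cap) — 220 left.
Give P38 130 more to hit its cap of 140 — 90 left.
P3 takes 60 more to reach its cap of 70 — 30 left.
Only 30 left; P6 takes them to reach 50.

50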